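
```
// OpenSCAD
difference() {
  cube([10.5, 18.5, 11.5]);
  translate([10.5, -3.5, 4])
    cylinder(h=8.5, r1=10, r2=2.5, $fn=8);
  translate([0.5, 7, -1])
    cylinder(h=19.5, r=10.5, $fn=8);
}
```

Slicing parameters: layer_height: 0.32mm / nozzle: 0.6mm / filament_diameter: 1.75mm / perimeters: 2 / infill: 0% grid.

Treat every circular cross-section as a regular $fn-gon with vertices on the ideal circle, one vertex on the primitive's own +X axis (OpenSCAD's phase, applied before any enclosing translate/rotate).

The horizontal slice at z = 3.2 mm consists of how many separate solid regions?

At z = 3.2 mm: the cube is present — its section is the full 10.5×18.5 rectangle; the cone at (10.5, -3.5) does not reach this height (z outside [4, 12.5]); the cylinder at (0.5, 7): section is a regular 8-gon, circumradius r=10.5; Taking the first minus the rest: starting from the 10.5×18.5 cube, the r=10.5 cylinder at (0.5, 7) partially overlaps it — only the 149.40 mm² overlap (of its 311.83 mm²) is removed, clipping the outline — 2 connected regions. The result has 2 disconnected regions.

2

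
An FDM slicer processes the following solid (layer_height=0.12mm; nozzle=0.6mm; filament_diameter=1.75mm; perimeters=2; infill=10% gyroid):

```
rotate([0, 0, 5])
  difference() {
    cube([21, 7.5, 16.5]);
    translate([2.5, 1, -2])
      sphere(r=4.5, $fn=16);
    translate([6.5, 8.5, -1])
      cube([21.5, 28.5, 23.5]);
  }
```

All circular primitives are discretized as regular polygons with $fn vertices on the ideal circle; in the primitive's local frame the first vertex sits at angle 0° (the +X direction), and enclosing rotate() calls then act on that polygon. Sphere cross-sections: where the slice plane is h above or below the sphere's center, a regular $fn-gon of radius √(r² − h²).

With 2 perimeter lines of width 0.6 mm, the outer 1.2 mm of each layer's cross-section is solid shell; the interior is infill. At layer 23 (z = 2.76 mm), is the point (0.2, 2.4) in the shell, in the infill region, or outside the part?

shell

At z = 2.76 mm: the cube (footprint 21×7.5) is included at this height; the sphere at (2.5, 1) does not reach this height (|z−center|=4.760 > r=4.5); the cube at (6.5, 8.5) (footprint 21.5×28.5) is included at this height; Taking the first minus the rest: starting from the 21×7.5 cube, the 21.5×28.5 cube at (6.5, 8.5) misses the remaining region (no effect) — 1 connected region; (whole slice rotated 5° about Z — lengths, areas and connectivity unchanged). Overall, the cross-section is a single solid region. Undo the 5° rotation: the query point maps to (0.408, 2.373) in the un-rotated model frame. The nearest boundary edge runs (0.00, 0.00)→(0.00, 7.50); distance from the point to it = 0.41 mm. The point is inside the cross-section, 0.41 mm from the nearest boundary — within the 1.2 mm shell band (2 × 0.6).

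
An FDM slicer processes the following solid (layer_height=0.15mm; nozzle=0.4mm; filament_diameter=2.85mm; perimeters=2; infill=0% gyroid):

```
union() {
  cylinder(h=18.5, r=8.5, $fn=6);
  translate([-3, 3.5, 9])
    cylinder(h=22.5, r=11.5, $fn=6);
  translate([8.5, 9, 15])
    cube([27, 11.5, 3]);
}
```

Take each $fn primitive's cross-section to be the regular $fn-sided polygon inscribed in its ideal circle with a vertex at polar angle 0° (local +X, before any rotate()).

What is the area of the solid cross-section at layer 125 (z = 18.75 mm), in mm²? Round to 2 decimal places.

At z = 18.75 mm: the cylinder is absent (z outside [0, 18.5]); the cylinder at (-3, 3.5): section is a regular 6-gon, circumradius r=11.5 (area = (6/2)·11.500²·sin(360°/6) = 343.60 mm²); the cube at (8.5, 9) is absent (z outside [15, 18]); Combining (union): only the r=11.5 cylinder at (-3, 3.5) is present, so the union is just that shape — area = 343.60 mm². Overall, the cross-section is a single solid region. Net area = 343.60 mm².

343.60 mm²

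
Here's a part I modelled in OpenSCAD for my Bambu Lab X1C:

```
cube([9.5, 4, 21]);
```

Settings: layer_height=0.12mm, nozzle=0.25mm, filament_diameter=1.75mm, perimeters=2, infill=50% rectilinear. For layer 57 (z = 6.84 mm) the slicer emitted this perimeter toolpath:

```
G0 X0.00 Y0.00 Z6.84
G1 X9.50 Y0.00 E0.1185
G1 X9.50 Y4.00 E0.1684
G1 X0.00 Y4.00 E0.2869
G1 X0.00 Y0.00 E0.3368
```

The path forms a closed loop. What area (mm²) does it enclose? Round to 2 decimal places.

38.00 mm²

Apply the shoelace formula to the sequence of (X, Y) vertices; enclosed area = 38.00 mm².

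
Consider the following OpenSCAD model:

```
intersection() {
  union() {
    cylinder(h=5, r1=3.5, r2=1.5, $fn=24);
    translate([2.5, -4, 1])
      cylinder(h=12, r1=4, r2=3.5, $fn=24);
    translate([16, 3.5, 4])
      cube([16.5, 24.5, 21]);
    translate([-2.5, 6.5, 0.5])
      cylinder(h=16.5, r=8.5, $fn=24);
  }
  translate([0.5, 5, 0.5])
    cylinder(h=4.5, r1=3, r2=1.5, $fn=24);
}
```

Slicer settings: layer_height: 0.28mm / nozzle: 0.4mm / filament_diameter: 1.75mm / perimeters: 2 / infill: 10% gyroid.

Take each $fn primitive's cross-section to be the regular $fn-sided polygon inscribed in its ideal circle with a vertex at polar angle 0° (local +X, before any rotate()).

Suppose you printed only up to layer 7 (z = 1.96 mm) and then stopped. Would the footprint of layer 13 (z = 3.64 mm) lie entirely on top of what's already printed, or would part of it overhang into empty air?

entirely on top

Compare the two slices. At z = 1.96: the cone: at t=0.392 of its height the radius interpolates to r₁+(r₂−r₁)t = 2.716, giving a regular 24-gon of that circumradius (area = (24/2)·2.716²·sin(360°/24) = 22.91 mm²); the cone at (2.5, -4): at t=0.080 of its height the radius interpolates to r₁+(r₂−r₁)t = 3.960, giving a regular 24-gon of that circumradius (area = (24/2)·3.960²·sin(360°/24) = 48.70 mm²); the cube at (16, 3.5) does not reach this height (z outside [4, 25]); the r=8.5 cylinder at (-2.5, 6.5) contributes a regular 24-gon of circumradius 8.5 (area = (24/2)·8.500²·sin(360°/24) = 224.40 mm²); Taking the union: the regions partially overlap — summed areas 296.01 mm² minus the doubly-counted overlap 24.55 mm² gives 271.46 mm² — area = 271.46 mm²; the cone at (0.5, 5) (r1=3→r2=1.5) has section circumradius 2.513 here — a regular 24-gon (area = (24/2)·2.513²·sin(360°/24) = 19.62 mm²); Taking the intersection: the cone at (0.5, 5) lies inside the result so far, so the common part is the cone at (0.5, 5) itself — area = 19.62 mm². At z = 3.64: the cone: at t=0.728 of its height the radius interpolates to r₁+(r₂−r₁)t = 2.044, giving a regular 24-gon of that circumradius (area = (24/2)·2.044²·sin(360°/24) = 12.98 mm²); the cone at (2.5, -4): at t=0.220 of its height the radius interpolates to r₁+(r₂−r₁)t = 3.890, giving a regular 24-gon of that circumradius (area = (24/2)·3.890²·sin(360°/24) = 47.00 mm²); the cube at (16, 3.5) does not reach this height (z outside [4, 25]); the r=8.5 cylinder at (-2.5, 6.5) contributes a regular 24-gon of circumradius 8.5 (area = (24/2)·8.500²·sin(360°/24) = 224.40 mm²); Combining (union): the regions partially overlap — summed areas 284.37 mm² minus the doubly-counted overlap 14.70 mm² gives 269.67 mm² — area = 269.67 mm²; the cone at (0.5, 5): at t=0.698 of its height the radius interpolates to r₁+(r₂−r₁)t = 1.953, giving a regular 24-gon of that circumradius (area = (24/2)·1.953²·sin(360°/24) = 11.85 mm²); After intersecting: the cone at (0.5, 5) lies inside the result so far, so the common part is the cone at (0.5, 5) itself — area = 11.85 mm². Checking containment: the cross-section at z = 3.64 is a subset of the cross-section at z = 1.96.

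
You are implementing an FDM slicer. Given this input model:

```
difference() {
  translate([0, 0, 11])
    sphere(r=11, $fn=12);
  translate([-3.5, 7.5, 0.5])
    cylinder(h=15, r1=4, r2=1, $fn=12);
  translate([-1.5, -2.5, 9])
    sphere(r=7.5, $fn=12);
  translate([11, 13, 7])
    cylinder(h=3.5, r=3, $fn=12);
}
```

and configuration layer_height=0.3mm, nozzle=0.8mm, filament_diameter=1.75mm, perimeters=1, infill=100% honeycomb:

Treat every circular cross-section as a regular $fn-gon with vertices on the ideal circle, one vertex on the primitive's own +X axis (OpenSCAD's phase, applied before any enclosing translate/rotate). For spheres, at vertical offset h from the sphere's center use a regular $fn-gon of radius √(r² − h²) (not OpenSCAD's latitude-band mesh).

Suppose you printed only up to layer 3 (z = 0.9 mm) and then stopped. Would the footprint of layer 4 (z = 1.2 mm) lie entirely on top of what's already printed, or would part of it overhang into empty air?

part overhangs

Compare the two slices. At z = 0.9: the r=11 sphere contributes a regular 12-gon of circumradius √(11²−10.1²) = 4.358 (area = (12/2)·4.358²·sin(360°/12) = 56.97 mm²); the cone at (-3.5, 7.5) (r1=4→r2=1) has section circumradius 3.920 here — a regular 12-gon (area = (12/2)·3.920²·sin(360°/12) = 46.10 mm²); the sphere at (-1.5, -2.5) is absent (|z−center|=8.100 > r=7.5); the cylinder at (11, 13) is not intersected at this z (z outside [7, 10.5]); Taking the first minus the rest: starting from the r=11 sphere (56.97 mm²), the cone at (-3.5, 7.5) misses the remaining region (no effect) — area = 56.97 mm². At z = 1.2: the sphere: section is a regular 12-gon, circumradius = √(r²−h²) = √(11²−9.8²) = 4.996 (area = (12/2)·4.996²·sin(360°/12) = 74.88 mm²); the cone at (-3.5, 7.5): at t=0.047 of its height the radius interpolates to r₁+(r₂−r₁)t = 3.860, giving a regular 12-gon of that circumradius (area = (12/2)·3.860²·sin(360°/12) = 44.70 mm²); the sphere at (-1.5, -2.5) is absent (|z−center|=7.800 > r=7.5); the cylinder at (11, 13) does not reach this height (z outside [7, 10.5]); Subtracting the remaining from the first: starting from the r=11 sphere (74.88 mm²), the cone at (-3.5, 7.5) partially overlaps it — only the 0.63 mm² overlap (of its 44.70 mm²) is removed, clipping the outline — area = 74.25 mm². Checking containment: at z = 1.2 the cross-section extends beyond the z = 0.9 cross-section by about 17.28 mm².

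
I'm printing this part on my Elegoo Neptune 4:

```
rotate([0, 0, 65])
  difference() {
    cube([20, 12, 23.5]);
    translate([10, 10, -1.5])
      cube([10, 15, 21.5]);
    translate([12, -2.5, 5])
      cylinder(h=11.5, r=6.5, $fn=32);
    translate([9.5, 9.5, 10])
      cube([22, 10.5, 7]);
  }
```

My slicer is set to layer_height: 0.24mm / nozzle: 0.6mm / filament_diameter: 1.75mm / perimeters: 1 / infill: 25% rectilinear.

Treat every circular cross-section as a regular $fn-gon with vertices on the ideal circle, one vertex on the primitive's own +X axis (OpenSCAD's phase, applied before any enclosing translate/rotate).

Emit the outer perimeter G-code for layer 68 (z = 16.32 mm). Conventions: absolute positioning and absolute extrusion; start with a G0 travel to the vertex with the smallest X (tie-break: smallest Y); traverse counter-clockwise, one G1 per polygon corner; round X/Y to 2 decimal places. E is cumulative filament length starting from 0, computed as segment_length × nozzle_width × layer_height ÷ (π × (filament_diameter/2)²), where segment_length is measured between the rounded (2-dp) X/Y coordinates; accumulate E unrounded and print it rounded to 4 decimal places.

G0 X-10.88 Y5.07 Z16.32
G1 X0.00 Y0.00 E0.7186
G1 X2.54 Y5.44 E1.0781
G1 X1.78 Y6.45 E1.1537
G1 X1.23 Y7.60 E1.2300
G1 X0.91 Y8.83 E1.3061
G1 X0.84 Y10.10 E1.3823
G1 X1.02 Y11.36 E1.4585
G1 X1.45 Y12.57 E1.5354
G1 X2.10 Y13.66 E1.6113
G1 X2.95 Y14.61 E1.6877
G1 X3.97 Y15.38 E1.7642
G1 X5.11 Y15.93 E1.8399
G1 X6.35 Y16.24 E1.9165
G1 X7.61 Y16.31 E1.9920
G1 X8.45 Y18.13 E2.1120
G1 X-0.16 Y22.14 E2.6807
G1 X-4.60 Y12.62 E3.3095
G1 X-6.86 Y13.68 E3.4590
G1 X-10.88 Y5.07 E4.0279

At z = 16.32 mm: the cube (footprint 20×12) is included at this height; the 10×15 cube at (10, 10) contributes its full rectangle; the r=6.5 cylinder at (12, -2.5) gives a regular 32-gon of circumradius 6.5 (constant along its height); the cube at (9.5, 9.5) is present — its section is the full 22×10.5 rectangle; After the difference (first − rest): starting from the 20×12 cube, the 10×15 cube at (10, 10) partially overlaps it — only the 20.00 mm² overlap (of its 150.00 mm²) is removed, clipping the outline; the r=6.5 cylinder at (12, -2.5) partially overlaps it — only the 34.37 mm² overlap (of its 131.88 mm²) is removed, clipping the outline; the 22×10.5 cube at (9.5, 9.5) partially overlaps it — only the 6.25 mm² overlap (of its 231.00 mm²) is removed, clipping the outline — 1 connected region; (whole slice rotated 65° about Z — lengths, areas and connectivity unchanged). The outline is a single polygon with 19 vertices. Extrusion per mm of travel: 0.6 × 0.24 / (π × 0.875²) = 0.059868. Accumulating E over each segment gives final E = 4.0279.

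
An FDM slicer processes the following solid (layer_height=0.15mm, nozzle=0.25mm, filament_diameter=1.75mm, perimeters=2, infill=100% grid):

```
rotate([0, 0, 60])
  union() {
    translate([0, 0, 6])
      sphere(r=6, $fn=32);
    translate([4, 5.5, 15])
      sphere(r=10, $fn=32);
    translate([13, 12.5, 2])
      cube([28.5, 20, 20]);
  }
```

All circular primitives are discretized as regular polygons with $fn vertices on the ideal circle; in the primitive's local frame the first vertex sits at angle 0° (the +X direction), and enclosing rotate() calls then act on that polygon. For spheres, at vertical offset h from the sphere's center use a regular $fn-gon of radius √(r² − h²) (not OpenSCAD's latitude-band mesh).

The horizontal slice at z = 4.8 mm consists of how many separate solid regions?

At z = 4.8 mm: the r=6 sphere slices to a regular 32-gon of circumradius 5.879 (√(r²−h²) with h=1.2 from center); the sphere at (4, 5.5) is absent (|z−center|=10.200 > r=10); the 28.5×20 cube at (13, 12.5) contributes its full rectangle; Merging all regions: the 2 present regions are separate (no shared area or edge), so areas and boundary lengths simply add and each stays a separate island — 2 connected regions; (rotated 60° about Z; rotation is an isometry so areas/perimeters/island counts are preserved). The result has 2 disconnected regions.

2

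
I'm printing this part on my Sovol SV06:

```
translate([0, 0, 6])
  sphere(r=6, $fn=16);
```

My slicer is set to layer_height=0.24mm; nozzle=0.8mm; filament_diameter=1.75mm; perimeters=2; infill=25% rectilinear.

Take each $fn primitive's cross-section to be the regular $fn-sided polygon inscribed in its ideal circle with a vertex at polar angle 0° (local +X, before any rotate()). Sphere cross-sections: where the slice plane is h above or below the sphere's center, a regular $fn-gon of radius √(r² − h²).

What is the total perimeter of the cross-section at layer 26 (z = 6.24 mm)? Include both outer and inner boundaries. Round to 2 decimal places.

At z = 6.24 mm: the r=6 sphere slices to a regular 16-gon of circumradius 5.995 (√(r²−h²) with h=0.24 from center) (perimeter = 2·16·5.995·sin(180°/16) = 37.43 mm). Overall, the cross-section is a single solid region. Total boundary length (outer) = 37.43 mm.

37.43 mm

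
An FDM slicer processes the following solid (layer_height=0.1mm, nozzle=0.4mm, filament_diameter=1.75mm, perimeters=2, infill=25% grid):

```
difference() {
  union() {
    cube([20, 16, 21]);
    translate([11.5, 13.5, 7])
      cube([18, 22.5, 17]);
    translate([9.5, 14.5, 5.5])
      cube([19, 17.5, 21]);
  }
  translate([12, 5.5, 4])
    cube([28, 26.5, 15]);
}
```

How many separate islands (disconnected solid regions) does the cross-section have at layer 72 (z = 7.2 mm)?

1

At z = 7.2 mm: the 20×16 cube contributes its full rectangle; the cube at (11.5, 13.5) (footprint 18×22.5) is included at this height; the cube at (9.5, 14.5) (footprint 19×17.5) is included at this height; Merging all regions: the regions partially overlap (shared area 321.75 mm²), so overlapping operands fuse into one piece — 1 connected region; the cube at (12, 5.5) (footprint 28×26.5) is included at this height; After the difference (first − rest): starting from that combined region, the 28×26.5 cube at (12, 5.5) partially overlaps it — only the 387.75 mm² overlap (of its 742.00 mm²) is removed, clipping the outline — 1 connected region. Overall, the cross-section is a single solid region. Island count = 1.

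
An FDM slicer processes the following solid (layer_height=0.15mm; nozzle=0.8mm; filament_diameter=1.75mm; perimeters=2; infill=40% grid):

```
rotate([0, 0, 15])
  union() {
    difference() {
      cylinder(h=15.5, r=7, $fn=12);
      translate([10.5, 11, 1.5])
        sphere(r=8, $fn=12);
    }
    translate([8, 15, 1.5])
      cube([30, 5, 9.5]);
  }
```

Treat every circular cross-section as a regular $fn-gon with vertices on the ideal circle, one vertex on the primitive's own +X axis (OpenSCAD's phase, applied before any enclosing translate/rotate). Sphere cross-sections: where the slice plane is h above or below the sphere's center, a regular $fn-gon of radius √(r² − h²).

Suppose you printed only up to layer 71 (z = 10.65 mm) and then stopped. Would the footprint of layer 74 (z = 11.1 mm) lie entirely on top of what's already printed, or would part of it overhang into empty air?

Compare the two slices. At z = 10.65: the cylinder: section is a regular 12-gon, circumradius r=7 (area = (12/2)·7.000²·sin(360°/12) = 147.00 mm²); the sphere at (10.5, 11) is absent (|z−center|=9.150 > r=8); Taking the first minus the rest: none of the subtracted shapes is present at this height, so the r=7 cylinder is unchanged — area = 147.00 mm²; the cube at (8, 15) (footprint 30×5) is included at this height (area 150.00 mm²); Combining (union): the 2 present regions are separate (no shared area or edge), so areas and boundary lengths simply add and each stays a separate island — area = 297.00 mm²; (whole slice rotated 15° about Z — lengths, areas and connectivity unchanged). At z = 11.1: the cylinder: section is a regular 12-gon, circumradius r=7 (area = (12/2)·7.000²·sin(360°/12) = 147.00 mm²); the sphere at (10.5, 11) is not intersected at this z (|z−center|=9.600 > r=8); After the difference (first − rest): none of the subtracted shapes is present at this height, so the r=7 cylinder is unchanged — area = 147.00 mm²; the cube at (8, 15) is absent (z outside [1.5, 11]); Combining (union): only that combined region is present, so the union is just that shape — area = 147.00 mm²; (rotated 15° about Z; rotation is an isometry so areas/perimeters/island counts are preserved). Checking containment: the cross-section at z = 11.1 is a subset of the cross-section at z = 10.65.

entirely on top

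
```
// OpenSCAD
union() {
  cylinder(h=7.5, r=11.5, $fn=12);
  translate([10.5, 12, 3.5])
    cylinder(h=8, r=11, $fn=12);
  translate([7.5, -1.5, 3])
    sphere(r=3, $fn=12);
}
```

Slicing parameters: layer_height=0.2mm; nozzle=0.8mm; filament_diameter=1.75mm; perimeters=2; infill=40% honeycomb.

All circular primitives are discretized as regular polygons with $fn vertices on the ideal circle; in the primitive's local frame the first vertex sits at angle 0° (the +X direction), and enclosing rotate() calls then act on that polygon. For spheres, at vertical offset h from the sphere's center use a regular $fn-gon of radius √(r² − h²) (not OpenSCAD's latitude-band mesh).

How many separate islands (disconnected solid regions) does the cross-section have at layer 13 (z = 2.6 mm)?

1

At z = 2.6 mm: the r=11.5 cylinder gives a regular 12-gon of circumradius 11.5 (constant along its height); the cylinder at (10.5, 12) does not reach this height (z outside [3.5, 11.5]); the r=3 sphere at (7.5, -1.5) contributes a regular 12-gon of circumradius √(3²−0.4²) = 2.973; Merging all regions: the r=3 sphere at (7.5, -1.5) lies entirely inside the r=11.5 cylinder, so the union is just the r=11.5 cylinder — 1 connected region. Overall, the cross-section is a single solid region. Island count = 1.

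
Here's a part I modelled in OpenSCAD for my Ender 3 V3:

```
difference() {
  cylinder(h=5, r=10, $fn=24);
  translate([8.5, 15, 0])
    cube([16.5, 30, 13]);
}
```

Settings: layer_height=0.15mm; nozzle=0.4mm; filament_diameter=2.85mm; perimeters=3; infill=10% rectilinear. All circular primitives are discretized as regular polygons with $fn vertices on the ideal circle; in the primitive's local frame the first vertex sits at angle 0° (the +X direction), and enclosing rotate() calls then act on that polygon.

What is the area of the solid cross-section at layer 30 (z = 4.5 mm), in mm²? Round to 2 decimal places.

At z = 4.5 mm: the r=10 cylinder contributes a regular 24-gon of circumradius 10 (area = (24/2)·10.000²·sin(360°/24) = 310.58 mm²); the cube at (8.5, 15) is present — its section is the full 16.5×30 rectangle (area 495.00 mm²); After the difference (first − rest): starting from the r=10 cylinder (310.58 mm²), the 16.5×30 cube at (8.5, 15) misses the remaining region (no effect) — area = 310.58 mm². Overall, the cross-section is a single solid region. Net area = 310.58 mm².

310.58 mm²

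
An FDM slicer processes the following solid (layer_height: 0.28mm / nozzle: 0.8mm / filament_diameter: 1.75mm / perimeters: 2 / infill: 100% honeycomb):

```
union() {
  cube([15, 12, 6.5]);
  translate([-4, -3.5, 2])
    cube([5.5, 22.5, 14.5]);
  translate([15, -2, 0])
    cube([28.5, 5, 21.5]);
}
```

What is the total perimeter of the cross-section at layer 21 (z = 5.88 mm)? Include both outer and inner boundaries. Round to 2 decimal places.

144.00 mm

At z = 5.88 mm: the 15×12 cube contributes its full rectangle (perimeter 54.00 mm); the 5.5×22.5 cube at (-4, -3.5) contributes its full rectangle (perimeter 56.00 mm); the cube at (15, -2) (footprint 28.5×5) is included at this height (perimeter 67.00 mm); Merging all regions: the regions partially overlap (shared area 18.00 mm²), so the edge portions inside another operand are dropped and the merged outline is re-measured after clipping — boundary = 144.00 mm. Overall, the cross-section is a single solid region. Total boundary length (outer) = 144.00 mm.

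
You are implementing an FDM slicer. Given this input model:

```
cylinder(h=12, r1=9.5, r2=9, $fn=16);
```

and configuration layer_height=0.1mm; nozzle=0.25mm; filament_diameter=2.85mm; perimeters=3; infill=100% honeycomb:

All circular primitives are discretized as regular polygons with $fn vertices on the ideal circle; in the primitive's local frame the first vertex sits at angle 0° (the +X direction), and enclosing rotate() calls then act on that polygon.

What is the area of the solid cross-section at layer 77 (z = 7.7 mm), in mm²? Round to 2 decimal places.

At z = 7.7 mm: the cone contributes a regular 16-gon of circumradius 9.179 (interpolated between r1=9.5 and r2=9 at t=0.642) (area = (16/2)·9.179²·sin(360°/16) = 257.95 mm²). Overall, the cross-section is a single solid region. Net area = 257.95 mm².

257.95 mm²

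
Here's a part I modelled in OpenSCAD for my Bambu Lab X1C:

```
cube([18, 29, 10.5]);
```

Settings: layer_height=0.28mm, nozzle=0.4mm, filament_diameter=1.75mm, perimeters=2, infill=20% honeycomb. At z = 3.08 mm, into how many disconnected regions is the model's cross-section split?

1

At z = 3.08 mm: the cube is present — its section is the full 18×29 rectangle. The result has 1 disconnected region.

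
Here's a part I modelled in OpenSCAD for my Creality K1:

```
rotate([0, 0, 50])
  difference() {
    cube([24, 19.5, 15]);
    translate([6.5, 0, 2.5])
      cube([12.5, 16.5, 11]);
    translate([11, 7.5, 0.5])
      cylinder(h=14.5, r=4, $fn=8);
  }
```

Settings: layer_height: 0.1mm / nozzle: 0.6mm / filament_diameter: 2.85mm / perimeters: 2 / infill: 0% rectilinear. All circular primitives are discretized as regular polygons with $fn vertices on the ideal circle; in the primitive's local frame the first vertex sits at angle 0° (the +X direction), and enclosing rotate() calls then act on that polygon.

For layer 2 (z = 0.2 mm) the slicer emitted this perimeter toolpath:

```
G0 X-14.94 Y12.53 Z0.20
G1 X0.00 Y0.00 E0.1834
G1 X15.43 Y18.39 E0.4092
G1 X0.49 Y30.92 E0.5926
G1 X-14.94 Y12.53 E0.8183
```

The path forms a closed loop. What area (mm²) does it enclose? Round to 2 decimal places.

468.08 mm²

Apply the shoelace formula to the sequence of (X, Y) vertices; enclosed area = 468.08 mm².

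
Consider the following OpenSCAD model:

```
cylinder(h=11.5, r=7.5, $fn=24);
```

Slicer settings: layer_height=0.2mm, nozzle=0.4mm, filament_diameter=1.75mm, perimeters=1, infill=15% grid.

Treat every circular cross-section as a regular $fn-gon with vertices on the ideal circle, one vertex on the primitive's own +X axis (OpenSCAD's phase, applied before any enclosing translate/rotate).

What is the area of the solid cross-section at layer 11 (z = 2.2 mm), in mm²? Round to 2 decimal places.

At z = 2.2 mm: the r=7.5 cylinder contributes a regular 24-gon of circumradius 7.5 (area = (24/2)·7.500²·sin(360°/24) = 174.70 mm²). Overall, the cross-section is a single solid region. Net area = 174.70 mm².

174.70 mm²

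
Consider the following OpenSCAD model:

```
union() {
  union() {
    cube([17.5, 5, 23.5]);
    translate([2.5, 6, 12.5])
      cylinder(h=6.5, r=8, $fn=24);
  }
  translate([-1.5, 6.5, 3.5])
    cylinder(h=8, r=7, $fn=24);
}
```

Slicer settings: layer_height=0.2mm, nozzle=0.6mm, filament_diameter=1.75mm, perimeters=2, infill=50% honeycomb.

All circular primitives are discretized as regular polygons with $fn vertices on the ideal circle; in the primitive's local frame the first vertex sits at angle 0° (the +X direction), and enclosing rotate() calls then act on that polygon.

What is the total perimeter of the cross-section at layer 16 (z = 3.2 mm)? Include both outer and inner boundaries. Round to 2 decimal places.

45.00 mm

At z = 3.2 mm: the cube is present — its section is the full 17.5×5 rectangle (perimeter 45.00 mm); the cylinder at (2.5, 6) does not reach this height (z outside [12.5, 19]); Combining (union): only the 17.5×5 cube is present, so the union is just that shape — boundary = 45.00 mm; the cylinder at (-1.5, 6.5) is absent (z outside [3.5, 11.5]); Merging all regions: only that combined region is present, so the union is just that shape — boundary = 45.00 mm. Overall, the cross-section is a single solid region. Total boundary length (outer) = 45.00 mm.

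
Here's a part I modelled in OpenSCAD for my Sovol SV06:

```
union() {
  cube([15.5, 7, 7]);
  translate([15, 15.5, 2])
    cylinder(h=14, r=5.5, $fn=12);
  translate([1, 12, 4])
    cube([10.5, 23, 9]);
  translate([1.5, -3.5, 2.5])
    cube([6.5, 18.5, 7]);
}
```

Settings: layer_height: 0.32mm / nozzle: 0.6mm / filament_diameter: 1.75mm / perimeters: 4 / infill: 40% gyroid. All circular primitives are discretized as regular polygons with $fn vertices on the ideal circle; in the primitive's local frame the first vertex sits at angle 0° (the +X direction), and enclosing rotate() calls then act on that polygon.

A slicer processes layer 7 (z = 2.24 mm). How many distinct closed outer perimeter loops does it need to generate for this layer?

At z = 2.24 mm: the cube (footprint 15.5×7) is included at this height; the cylinder at (15, 15.5): section is a regular 12-gon, circumradius r=5.5; the cube at (1, 12) is absent (z outside [4, 13]); the cube at (1.5, -3.5) is not intersected at this z (z outside [2.5, 9.5]); Merging all regions: the 2 present regions are separate (no shared area or edge), so areas and boundary lengths simply add and each stays a separate island — 2 connected regions. The result has 2 disconnected regions.

2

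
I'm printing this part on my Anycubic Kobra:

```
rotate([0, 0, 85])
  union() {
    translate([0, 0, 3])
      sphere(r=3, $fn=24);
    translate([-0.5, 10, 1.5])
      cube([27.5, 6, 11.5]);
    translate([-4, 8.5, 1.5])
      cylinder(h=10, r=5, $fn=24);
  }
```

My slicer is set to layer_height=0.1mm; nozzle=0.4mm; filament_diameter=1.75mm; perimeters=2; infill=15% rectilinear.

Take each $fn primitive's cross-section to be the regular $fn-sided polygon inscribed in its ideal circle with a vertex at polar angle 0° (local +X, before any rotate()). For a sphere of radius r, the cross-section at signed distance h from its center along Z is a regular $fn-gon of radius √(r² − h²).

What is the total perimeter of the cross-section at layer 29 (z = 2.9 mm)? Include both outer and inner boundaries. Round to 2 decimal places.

At z = 2.9 mm: the sphere: section is a regular 24-gon, circumradius = √(r²−h²) = √(3²−0.1²) = 2.998 (perimeter = 2·24·2.998·sin(180°/24) = 18.79 mm); the cube at (-0.5, 10) is present — its section is the full 27.5×6 rectangle (perimeter 67.00 mm); the r=5 cylinder at (-4, 8.5) contributes a regular 24-gon of circumradius 5 (perimeter = 2·24·5.000·sin(180°/24) = 31.33 mm); Taking the union: the regions partially overlap (shared area 1.49 mm²), so the edge portions inside another operand are dropped and the merged outline is re-measured after clipping — boundary = 111.37 mm; (whole slice rotated 85° about Z — lengths, areas and connectivity unchanged). Overall, the cross-section has 2 separate islands. Total boundary length (outer) = 111.37 mm.

111.37 mm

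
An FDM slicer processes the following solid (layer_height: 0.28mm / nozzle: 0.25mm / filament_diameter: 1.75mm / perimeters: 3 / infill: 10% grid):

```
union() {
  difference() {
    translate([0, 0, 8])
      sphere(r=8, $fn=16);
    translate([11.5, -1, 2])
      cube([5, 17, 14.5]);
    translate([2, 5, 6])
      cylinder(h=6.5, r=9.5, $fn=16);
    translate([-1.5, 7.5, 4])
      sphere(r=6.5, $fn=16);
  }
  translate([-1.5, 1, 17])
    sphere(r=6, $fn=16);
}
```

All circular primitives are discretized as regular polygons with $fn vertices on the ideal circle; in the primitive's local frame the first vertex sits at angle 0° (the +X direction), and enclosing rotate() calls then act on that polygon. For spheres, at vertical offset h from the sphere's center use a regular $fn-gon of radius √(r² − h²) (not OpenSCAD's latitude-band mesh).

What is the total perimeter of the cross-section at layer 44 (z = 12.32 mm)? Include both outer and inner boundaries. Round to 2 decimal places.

At z = 12.32 mm: the r=8 sphere contributes a regular 16-gon of circumradius √(8²−4.32²) = 6.733 (perimeter = 2·16·6.733·sin(180°/16) = 42.04 mm); the cube at (11.5, -1) is present — its section is the full 5×17 rectangle (perimeter 44.00 mm); the r=9.5 cylinder at (2, 5) contributes a regular 16-gon of circumradius 9.5 (perimeter = 2·16·9.500·sin(180°/16) = 59.31 mm); the sphere at (-1.5, 7.5) does not reach this height (|z−center|=8.320 > r=6.5); Taking the first minus the rest: starting from the r=8 sphere, the 5×17 cube at (11.5, -1) misses the remaining region (no effect); the r=9.5 cylinder at (2, 5) partially overlaps it — only the 110.89 mm² overlap (of its 276.30 mm²) is removed, clipping the outline — boundary = 32.04 mm; the sphere at (-1.5, 1): section is a regular 16-gon, circumradius = √(r²−h²) = √(6²−4.68²) = 3.755 (perimeter = 2·16·3.755·sin(180°/16) = 23.44 mm); Taking the union: the 2 present regions are separate (no shared area or edge), so areas and boundary lengths simply add and each stays a separate island — boundary = 55.48 mm. Overall, the cross-section has 2 separate islands. Total boundary length (outer) = 55.48 mm.

55.48 mm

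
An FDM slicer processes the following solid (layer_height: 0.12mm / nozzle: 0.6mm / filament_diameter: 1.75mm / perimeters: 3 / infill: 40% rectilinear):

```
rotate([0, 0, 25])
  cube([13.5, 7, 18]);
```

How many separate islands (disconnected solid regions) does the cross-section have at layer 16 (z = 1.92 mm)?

At z = 1.92 mm: the cube (footprint 13.5×7) is included at this height; (rotated 25° about Z; rotation is an isometry so areas/perimeters/island counts are preserved). Overall, the cross-section is a single solid region. Island count = 1.

1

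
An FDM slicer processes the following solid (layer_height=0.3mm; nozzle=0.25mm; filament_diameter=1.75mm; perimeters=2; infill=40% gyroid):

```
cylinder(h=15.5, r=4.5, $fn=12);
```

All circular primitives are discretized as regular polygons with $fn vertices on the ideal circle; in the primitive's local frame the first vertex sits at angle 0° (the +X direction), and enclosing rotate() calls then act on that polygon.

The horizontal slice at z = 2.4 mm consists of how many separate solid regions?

1

At z = 2.4 mm: the r=4.5 cylinder gives a regular 12-gon of circumradius 4.5 (constant along its height). The result has 1 disconnected region.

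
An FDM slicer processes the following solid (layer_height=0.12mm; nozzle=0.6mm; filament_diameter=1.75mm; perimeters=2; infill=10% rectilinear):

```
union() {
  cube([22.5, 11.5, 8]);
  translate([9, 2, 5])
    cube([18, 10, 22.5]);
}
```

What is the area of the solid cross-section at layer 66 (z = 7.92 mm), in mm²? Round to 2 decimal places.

310.50 mm²

At z = 7.92 mm: the cube (footprint 22.5×11.5) is included at this height (area 258.75 mm²); the cube at (9, 2) is present — its section is the full 18×10 rectangle (area 180.00 mm²); Combining (union): the regions partially overlap — summed areas 438.75 mm² minus the doubly-counted overlap 128.25 mm² gives 310.50 mm² — area = 310.50 mm². Overall, the cross-section is a single solid region. Net area = 310.50 mm².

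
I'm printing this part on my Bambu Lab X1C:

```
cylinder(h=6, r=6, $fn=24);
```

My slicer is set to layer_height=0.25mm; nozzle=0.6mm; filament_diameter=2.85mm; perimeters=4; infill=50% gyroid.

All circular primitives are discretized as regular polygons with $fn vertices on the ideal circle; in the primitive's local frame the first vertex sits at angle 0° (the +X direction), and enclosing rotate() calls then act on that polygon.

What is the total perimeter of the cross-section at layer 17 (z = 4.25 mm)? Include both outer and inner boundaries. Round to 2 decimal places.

At z = 4.25 mm: the cylinder: section is a regular 24-gon, circumradius r=6 (perimeter = 2·24·6.000·sin(180°/24) = 37.59 mm). Overall, the cross-section is a single solid region. Total boundary length (outer) = 37.59 mm.

37.59 mm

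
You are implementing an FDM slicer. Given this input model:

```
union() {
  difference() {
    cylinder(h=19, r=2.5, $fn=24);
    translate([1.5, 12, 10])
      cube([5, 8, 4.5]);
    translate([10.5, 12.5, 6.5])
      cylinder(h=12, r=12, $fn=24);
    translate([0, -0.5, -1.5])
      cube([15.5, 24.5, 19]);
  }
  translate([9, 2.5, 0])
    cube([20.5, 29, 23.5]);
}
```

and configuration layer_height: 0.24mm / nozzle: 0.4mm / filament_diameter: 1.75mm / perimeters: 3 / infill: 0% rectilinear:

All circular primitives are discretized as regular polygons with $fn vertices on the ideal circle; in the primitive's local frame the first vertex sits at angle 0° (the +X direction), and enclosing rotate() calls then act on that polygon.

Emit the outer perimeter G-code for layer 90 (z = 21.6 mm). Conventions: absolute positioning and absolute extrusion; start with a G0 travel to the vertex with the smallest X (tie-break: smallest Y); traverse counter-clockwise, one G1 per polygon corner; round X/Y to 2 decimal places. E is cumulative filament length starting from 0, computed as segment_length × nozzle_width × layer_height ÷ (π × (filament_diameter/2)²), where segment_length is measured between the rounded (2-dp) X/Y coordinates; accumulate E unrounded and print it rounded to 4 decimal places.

G0 X9.00 Y2.50 Z21.60
G1 X29.50 Y2.50 E0.8182
G1 X29.50 Y31.50 E1.9757
G1 X9.00 Y31.50 E2.7939
G1 X9.00 Y2.50 E3.9513

At z = 21.6 mm: the cylinder is absent (z outside [0, 19]); the cube at (1.5, 12) is not intersected at this z (z outside [10, 14.5]); the cylinder at (10.5, 12.5) does not reach this height (z outside [6.5, 18.5]); the cube at (0, -0.5) is absent (z outside [-1.5, 17.5]); After the difference (first − rest): the first operand is absent here, so nothing remains; the 20.5×29 cube at (9, 2.5) contributes its full rectangle; Taking the union: only the 20.5×29 cube at (9, 2.5) is present, so the union is just that shape — 1 connected region. The outline is a single polygon with 4 vertices. Extrusion per mm of travel: 0.4 × 0.24 / (π × 0.875²) = 0.039912. Accumulating E over each segment gives final E = 3.9513.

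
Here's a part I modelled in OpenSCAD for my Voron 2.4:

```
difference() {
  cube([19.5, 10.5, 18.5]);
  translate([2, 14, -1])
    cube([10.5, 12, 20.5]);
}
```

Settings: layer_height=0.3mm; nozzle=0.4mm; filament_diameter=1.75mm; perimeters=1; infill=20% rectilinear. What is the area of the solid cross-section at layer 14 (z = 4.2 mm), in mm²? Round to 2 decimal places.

At z = 4.2 mm: the cube (footprint 19.5×10.5) is included at this height (area 204.75 mm²); the cube at (2, 14) (footprint 10.5×12) is included at this height (area 126.00 mm²); Taking the first minus the rest: starting from the 19.5×10.5 cube (204.75 mm²), the 10.5×12 cube at (2, 14) misses the remaining region (no effect) — area = 204.75 mm². Overall, the cross-section is a single solid region. Net area = 204.75 mm².

204.75 mm²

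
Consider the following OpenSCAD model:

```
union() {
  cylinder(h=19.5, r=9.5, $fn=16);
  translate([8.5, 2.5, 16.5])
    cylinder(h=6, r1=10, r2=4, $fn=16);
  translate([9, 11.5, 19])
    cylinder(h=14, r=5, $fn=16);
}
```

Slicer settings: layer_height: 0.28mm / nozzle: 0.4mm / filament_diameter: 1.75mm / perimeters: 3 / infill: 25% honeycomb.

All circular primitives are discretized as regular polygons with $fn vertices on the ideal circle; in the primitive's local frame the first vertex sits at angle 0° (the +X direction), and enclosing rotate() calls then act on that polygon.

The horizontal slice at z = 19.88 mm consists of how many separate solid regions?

1

At z = 19.88 mm: the cylinder is not intersected at this z (z outside [0, 19.5]); the cone at (8.5, 2.5) contributes a regular 16-gon of circumradius 6.620 (interpolated between r1=10 and r2=4 at t=0.563); the r=5 cylinder at (9, 11.5) contributes a regular 16-gon of circumradius 5; Taking the union: the regions partially overlap (shared area 11.75 mm²), so overlapping operands fuse into one piece — 1 connected region. The result has 1 disconnected region.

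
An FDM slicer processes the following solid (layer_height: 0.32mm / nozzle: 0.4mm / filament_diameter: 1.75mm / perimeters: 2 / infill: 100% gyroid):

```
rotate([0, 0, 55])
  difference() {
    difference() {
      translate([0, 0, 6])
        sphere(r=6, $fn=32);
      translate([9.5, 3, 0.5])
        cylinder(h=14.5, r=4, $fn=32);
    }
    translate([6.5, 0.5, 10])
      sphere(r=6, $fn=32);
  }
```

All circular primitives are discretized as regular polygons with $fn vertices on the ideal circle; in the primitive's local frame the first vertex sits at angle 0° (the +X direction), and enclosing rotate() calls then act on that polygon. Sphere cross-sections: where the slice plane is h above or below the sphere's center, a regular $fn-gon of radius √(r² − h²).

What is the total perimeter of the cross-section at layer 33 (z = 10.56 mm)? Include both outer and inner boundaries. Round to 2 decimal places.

23.25 mm

At z = 10.56 mm: the r=6 sphere slices to a regular 32-gon of circumradius 3.900 (√(r²−h²) with h=4.56 from center) (perimeter = 2·32·3.900·sin(180°/32) = 24.46 mm); the r=4 cylinder at (9.5, 3) contributes a regular 32-gon of circumradius 4 (perimeter = 2·32·4.000·sin(180°/32) = 25.09 mm); After the difference (first − rest): starting from the r=6 sphere, the r=4 cylinder at (9.5, 3) misses the remaining region (no effect) — boundary = 24.46 mm; the r=6 sphere at (6.5, 0.5) contributes a regular 32-gon of circumradius √(6²−0.56²) = 5.974 (perimeter = 2·32·5.974·sin(180°/32) = 37.47 mm); After the difference (first − rest): starting from that combined region, the r=6 sphere at (6.5, 0.5) partially overlaps it — only the 16.35 mm² overlap (of its 111.39 mm²) is removed, clipping the outline — boundary = 23.25 mm; (whole slice rotated 55° about Z — lengths, areas and connectivity unchanged). Overall, the cross-section is a single solid region. Total boundary length (outer) = 23.25 mm.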